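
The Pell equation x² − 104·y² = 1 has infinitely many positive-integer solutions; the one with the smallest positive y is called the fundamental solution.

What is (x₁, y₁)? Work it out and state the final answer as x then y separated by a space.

51 5

√104 = [10; 5,20, …], period ℓ=2 (even) → k=1
k=0  a_k=10  p_k/q_k = 10/1
k=1  a_k=5  p_k/q_k = 51/5
→ (51, 5).  Check: 51²=2601, 104·5²=2600, difference 1.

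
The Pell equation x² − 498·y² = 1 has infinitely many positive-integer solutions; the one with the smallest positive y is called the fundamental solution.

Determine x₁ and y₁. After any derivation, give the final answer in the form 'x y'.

√498 = [22; 3,6,22,6,3,44, …], period ℓ=6 (even) → k=5
i=0: a=22 ⇒ p=22, q=1
…
i=2: a=6 ⇒ p=424, q=19
i=3: a=22 ⇒ p=9395, q=421
i=4: a=6 ⇒ p=56794, q=2545
i=5: a=3 ⇒ p=179777, q=8056
fundamental: x₁=179777, y₁=8056  (since 32319769729 − 498·64899136 = 1)

179777 8056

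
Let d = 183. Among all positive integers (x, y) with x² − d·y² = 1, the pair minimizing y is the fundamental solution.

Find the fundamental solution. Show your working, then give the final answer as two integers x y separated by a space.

487 36

[13; 1,1,8,1,1,26] for √183; ℓ=6 ⇒ convergent index 5
i=0: a=13 ⇒ p=13, q=1
…
i=3: a=8 ⇒ p=230, q=17
i=4: a=1 ⇒ p=257, q=19
i=5: a=1 ⇒ p=487, q=36
(x₁, y₁) = (487, 36);  487² − 183·36² = 1 ✓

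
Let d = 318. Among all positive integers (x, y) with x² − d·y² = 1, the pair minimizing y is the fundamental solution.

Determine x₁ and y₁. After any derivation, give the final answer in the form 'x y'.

107 6

√318 → a₀=17, period (1,4,1,34); ℓ=4 even so k=3
i=0: a=17 ⇒ p=17, q=1
i=1: a=1 ⇒ p=18, q=1
i=2: a=4 ⇒ p=89, q=5
i=3: a=1 ⇒ p=107, q=6
fundamental: x₁=107, y₁=6  (since 11449 − 318·36 = 1)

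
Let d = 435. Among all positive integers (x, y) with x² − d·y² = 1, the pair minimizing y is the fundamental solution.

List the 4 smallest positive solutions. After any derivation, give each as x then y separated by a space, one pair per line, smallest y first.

d=435: √d = [20; 1,5,1,40] (ℓ=4, even), read p_3/q_3
a_0=20:  p_0=20·1+0=20,  q_0=20·0+1=1
…
a_2=5:  p_2=5·21+20=125,  q_2=5·1+1=6
a_3=1:  p_3=1·125+21=146,  q_3=1·6+1=7
→ (146, 7).  Check: 146²=21316, 435·7²=21315, difference 1.
(x_2, y_2) = (146·146 + 435·7·7, 146·7 + 7·146) = (42631, 2044)
(x_3, y_3) = (146·42631 + 435·7·2044, 146·2044 + 7·42631) = (12448106, 596841)
(x_4, y_4) = (146·12448106 + 435·7·596841, 146·596841 + 7·12448106) = (3634804321, 174275528)

146 7
42631 2044
12448106 596841
3634804321 174275528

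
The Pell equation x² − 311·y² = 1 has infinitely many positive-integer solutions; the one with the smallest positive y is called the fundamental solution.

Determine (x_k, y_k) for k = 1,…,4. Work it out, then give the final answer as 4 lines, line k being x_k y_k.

16883880 957397
570130807708799 32329152120720
19252040283316857636360 1091683049815963029803
650098275797375082487964044801 36863691222253451430108430560

√311 → a₀=17, period (1,1,1,2,1,…,1,1,34); ℓ=16 even so k=15
k=0  a_k=17  p_k/q_k = 17/1
k=1  a_k=1  p_k/q_k = 18/1
…
k=3  a_k=1  p_k/q_k = 53/3
k=4  a_k=2  p_k/q_k = 141/8
…
k=6  a_k=6  p_k/q_k = 1305/74
k=7  a_k=3  p_k/q_k = 4109/233
…
k=10  a_k=6  p_k/q_k = 1376656/78063
k=11  a_k=1  p_k/q_k = 1594239/90401
k=12  a_k=2  p_k/q_k = 4565134/258865
…
k=14  a_k=1  p_k/q_k = 10724507/608131
k=15  a_k=1  p_k/q_k = 16883880/957397
fundamental: x₁=16883880, y₁=957397  (since 285065403854400 − 311·916609015609 = 1)
k=2:  x_2 = 16883880·16883880+311·957397·957397 = 570130807708799,  y_2 = 16883880·957397+957397·16883880 = 32329152120720
k=3:  x_3 = 16883880·570130807708799+311·957397·32329152120720 = 19252040283316857636360,  y_3 = 16883880·32329152120720+957397·570130807708799 = 1091683049815963029803
k=4:  x_4 = 16883880·19252040283316857636360+311·957397·1091683049815963029803 = 650098275797375082487964044801,  y_4 = 16883880·1091683049815963029803+957397·19252040283316857636360 = 36863691222253451430108430560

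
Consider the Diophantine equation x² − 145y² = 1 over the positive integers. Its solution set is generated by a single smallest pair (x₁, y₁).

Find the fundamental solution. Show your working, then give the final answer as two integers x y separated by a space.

289 24

d=145: √d = [12; 24] (ℓ=1, odd), read p_1/q_1
i=0: a=12 ⇒ p=12, q=1
i=1: a=24 ⇒ p=289, q=24
→ (289, 24).  Check: 289²=83521, 145·24²=83520, difference 1.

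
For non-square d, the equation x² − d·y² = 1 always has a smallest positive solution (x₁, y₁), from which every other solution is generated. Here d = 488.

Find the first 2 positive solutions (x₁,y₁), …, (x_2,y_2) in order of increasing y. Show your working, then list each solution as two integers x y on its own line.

√488 = [22; 11,44, …], period ℓ=2 (even) → k=1
i=0: a=22 ⇒ p=22, q=1
i=1: a=11 ⇒ p=243, q=11
fundamental: x₁=243, y₁=11  (since 59049 − 488·121 = 1)
n=2: (243,11)∘(243,11) = (243·243+488·11·11, 243·11+11·243) = (118097,5346)

243 11
118097 5346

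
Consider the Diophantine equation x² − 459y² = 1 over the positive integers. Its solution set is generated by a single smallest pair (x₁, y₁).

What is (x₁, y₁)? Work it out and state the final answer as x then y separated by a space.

499850 23331

√459 = [21; 2,2,1,4,21,4,1,2,2,42, …], period ℓ=10 (even) → k=9
i=0: a=21 ⇒ p=21, q=1
i=1: a=2 ⇒ p=43, q=2
…
i=5: a=21 ⇒ p=14997, q=700
i=6: a=4 ⇒ p=60695, q=2833
i=7: a=1 ⇒ p=75692, q=3533
i=8: a=2 ⇒ p=212079, q=9899
i=9: a=2 ⇒ p=499850, q=23331
(x₁, y₁) = (499850, 23331);  499850² − 459·23331² = 1 ✓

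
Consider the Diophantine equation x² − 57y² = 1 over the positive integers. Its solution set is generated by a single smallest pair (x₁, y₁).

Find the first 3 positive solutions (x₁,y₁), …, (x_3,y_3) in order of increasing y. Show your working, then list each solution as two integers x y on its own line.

d=57: √d = [7; 1,1,4,1,1,14] (ℓ=6, even), read p_5/q_5
a_0=7:  p_0=7·1+0=7,  q_0=7·0+1=1
a_1=1:  p_1=1·7+1=8,  q_1=1·1+0=1
a_2=1:  p_2=1·8+7=15,  q_2=1·1+1=2
a_3=4:  p_3=4·15+8=68,  q_3=4·2+1=9
a_4=1:  p_4=1·68+15=83,  q_4=1·9+2=11
a_5=1:  p_5=1·83+68=151,  q_5=1·11+9=20
(x₁, y₁) = (151, 20);  151² − 57·20² = 1 ✓
k=2:  x_2 = 151·151+57·20·20 = 45601,  y_2 = 151·20+20·151 = 6040
k=3:  x_3 = 151·45601+57·20·6040 = 13771351,  y_3 = 151·6040+20·45601 = 1824060

151 20
45601 6040
13771351 1824060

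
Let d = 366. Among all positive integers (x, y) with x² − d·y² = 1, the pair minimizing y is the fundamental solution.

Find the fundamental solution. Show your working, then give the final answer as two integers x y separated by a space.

√366 = [19; 7,1,1,1,2,12,2,1,1,1,7,38, …], period ℓ=12 (even) → k=11
k=0  a_k=19  p_k/q_k = 19/1
k=1  a_k=7  p_k/q_k = 134/7
k=2  a_k=1  p_k/q_k = 153/8
…
k=4  a_k=1  p_k/q_k = 440/23
…
k=8  a_k=1  p_k/q_k = 44499/2326
…
k=10  a_k=1  p_k/q_k = 119053/6223
k=11  a_k=7  p_k/q_k = 907925/47458
→ (907925, 47458).  Check: 907925²=824327805625, 366·47458²=824327805624, difference 1.

907925 47458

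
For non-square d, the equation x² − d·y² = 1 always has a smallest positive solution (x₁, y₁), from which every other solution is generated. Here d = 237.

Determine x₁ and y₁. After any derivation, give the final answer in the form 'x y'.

√237 = [15; 2,1,1,7,10,7,1,1,2,30, …], period ℓ=10 (even) → k=9
k=0  a_k=15  p_k/q_k = 15/1
…
k=2  a_k=1  p_k/q_k = 46/3
…
k=4  a_k=7  p_k/q_k = 585/38
k=5  a_k=10  p_k/q_k = 5927/385
k=6  a_k=7  p_k/q_k = 42074/2733
k=7  a_k=1  p_k/q_k = 48001/3118
k=8  a_k=1  p_k/q_k = 90075/5851
k=9  a_k=2  p_k/q_k = 228151/14820
→ (228151, 14820).  Check: 228151²=52052878801, 237·14820²=52052878800, difference 1.

228151 14820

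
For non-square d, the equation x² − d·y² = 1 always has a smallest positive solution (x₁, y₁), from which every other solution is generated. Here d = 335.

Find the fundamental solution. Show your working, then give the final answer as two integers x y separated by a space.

[18; 3,3,3,36] for √335; ℓ=4 ⇒ convergent index 3
a_0=18:  p_0=18·1+0=18,  q_0=18·0+1=1
…
a_2=3:  p_2=3·55+18=183,  q_2=3·3+1=10
a_3=3:  p_3=3·183+55=604,  q_3=3·10+3=33
(x₁, y₁) = (604, 33);  604² − 335·33² = 1 ✓

604 33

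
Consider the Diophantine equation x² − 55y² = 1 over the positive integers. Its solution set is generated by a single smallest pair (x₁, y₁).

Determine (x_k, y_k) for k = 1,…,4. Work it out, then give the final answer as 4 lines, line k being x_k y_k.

89 12
15841 2136
2819609 380196
501874561 67672752

d=55: √d = [7; 2,2,2,14] (ℓ=4, even), read p_3/q_3
k=0  a_k=7  p_k/q_k = 7/1
…
k=2  a_k=2  p_k/q_k = 37/5
k=3  a_k=2  p_k/q_k = 89/12
fundamental: x₁=89, y₁=12  (since 7921 − 55·144 = 1)
(89+12√55)^2 = 15841 + 2136√55
(89+12√55)^3 = 2819609 + 380196√55
(89+12√55)^4 = 501874561 + 67672752√55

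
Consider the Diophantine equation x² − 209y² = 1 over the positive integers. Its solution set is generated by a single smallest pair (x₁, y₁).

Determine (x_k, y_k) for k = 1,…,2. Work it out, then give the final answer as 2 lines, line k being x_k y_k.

46551 3220
4333991201 299788440

d=209: √d = [14; 2,5,3,2,3,5,2,28] (ℓ=8, even), read p_7/q_7
a_0=14:  p_0=14·1+0=14,  q_0=14·0+1=1
a_1=2:  p_1=2·14+1=29,  q_1=2·1+0=2
…
a_3=3:  p_3=3·159+29=506,  q_3=3·11+2=35
a_4=2:  p_4=2·506+159=1171,  q_4=2·35+11=81
a_5=3:  p_5=3·1171+506=4019,  q_5=3·81+35=278
a_6=5:  p_6=5·4019+1171=21266,  q_6=5·278+81=1471
a_7=2:  p_7=2·21266+4019=46551,  q_7=2·1471+278=3220
(x₁, y₁) = (46551, 3220);  46551² − 209·3220² = 1 ✓
(46551+3220√209)^2 = 4333991201 + 299788440√209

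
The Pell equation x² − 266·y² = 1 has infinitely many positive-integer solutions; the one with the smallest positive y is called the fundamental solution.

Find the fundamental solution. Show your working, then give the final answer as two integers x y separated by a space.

[16; 3,4,3,32] for √266; ℓ=4 ⇒ convergent index 3
i=0: a=16 ⇒ p=16, q=1
…
i=2: a=4 ⇒ p=212, q=13
i=3: a=3 ⇒ p=685, q=42
→ (685, 42).  Check: 685²=469225, 266·42²=469224, difference 1.

685 42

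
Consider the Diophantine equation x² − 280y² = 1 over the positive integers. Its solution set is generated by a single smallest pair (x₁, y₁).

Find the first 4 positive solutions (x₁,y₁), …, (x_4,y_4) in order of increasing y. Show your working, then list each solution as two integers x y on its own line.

251 15
126001 7530
63252251 3780045
31752504001 1897575060

[16; 1,2,1,2,1,32] for √280; ℓ=6 ⇒ convergent index 5
i=0: a=16 ⇒ p=16, q=1
i=1: a=1 ⇒ p=17, q=1
i=2: a=2 ⇒ p=50, q=3
…
i=4: a=2 ⇒ p=184, q=11
i=5: a=1 ⇒ p=251, q=15
→ (251, 15).  Check: 251²=63001, 280·15²=63000, difference 1.
(251+15√280)^2 = 126001 + 7530√280
(251+15√280)^3 = 63252251 + 3780045√280
(251+15√280)^4 = 31752504001 + 1897575060√280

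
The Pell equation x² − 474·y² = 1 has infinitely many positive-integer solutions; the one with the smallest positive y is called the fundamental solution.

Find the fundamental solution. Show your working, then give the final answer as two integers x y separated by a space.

√474 = [21; 1,3,2,1,1,…,3,1,42, …], period ℓ=14 (even) → k=13
a_0=21:  p_0=21·1+0=21,  q_0=21·0+1=1
…
a_3=2:  p_3=2·87+22=196,  q_3=2·4+1=9
…
a_8=1:  p_8=1·5051+762=5813,  q_8=1·232+35=267
…
a_11=2:  p_11=2·16677+10864=44218,  q_11=2·766+499=2031
a_12=3:  p_12=3·44218+16677=149331,  q_12=3·2031+766=6859
a_13=1:  p_13=1·149331+44218=193549,  q_13=1·6859+2031=8890
fundamental: x₁=193549, y₁=8890  (since 37461215401 − 474·79032100 = 1)

193549 8890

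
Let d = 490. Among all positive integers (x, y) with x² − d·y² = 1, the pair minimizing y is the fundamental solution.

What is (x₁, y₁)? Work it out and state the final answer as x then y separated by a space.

1039681 46968

√490 → a₀=22, period (7,2,1,4,4,4,1,2,7,44); ℓ=10 even so k=9
i=0: a=22 ⇒ p=22, q=1
i=1: a=7 ⇒ p=155, q=7
i=2: a=2 ⇒ p=332, q=15
i=3: a=1 ⇒ p=487, q=22
…
i=7: a=1 ⇒ p=50315, q=2273
i=8: a=2 ⇒ p=141338, q=6385
i=9: a=7 ⇒ p=1039681, q=46968
fundamental: x₁=1039681, y₁=46968  (since 1080936581761 − 490·2205993024 = 1)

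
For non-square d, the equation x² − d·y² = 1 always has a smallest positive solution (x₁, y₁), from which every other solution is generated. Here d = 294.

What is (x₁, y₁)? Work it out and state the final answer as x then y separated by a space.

[17; 6,1,4,1,6,34] for √294; ℓ=6 ⇒ convergent index 5
a_0=17:  p_0=17·1+0=17,  q_0=17·0+1=1
…
a_4=1:  p_4=1·583+120=703,  q_4=1·34+7=41
a_5=6:  p_5=6·703+583=4801,  q_5=6·41+34=280
(x₁, y₁) = (4801, 280);  4801² − 294·280² = 1 ✓

4801 280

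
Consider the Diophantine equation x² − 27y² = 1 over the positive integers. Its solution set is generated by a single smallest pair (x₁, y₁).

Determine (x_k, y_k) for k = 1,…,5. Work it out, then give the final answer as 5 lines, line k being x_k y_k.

√27 = [5; 5,10, …], period ℓ=2 (even) → k=1
i=0: a=5 ⇒ p=5, q=1
i=1: a=5 ⇒ p=26, q=5
→ (26, 5).  Check: 26²=676, 27·5²=675, difference 1.
(26+5√27)^2 = 1351 + 260√27
(26+5√27)^3 = 70226 + 13515√27
(26+5√27)^4 = 3650401 + 702520√27
(26+5√27)^5 = 189750626 + 36517525√27

26 5
1351 260
70226 13515
3650401 702520
189750626 36517525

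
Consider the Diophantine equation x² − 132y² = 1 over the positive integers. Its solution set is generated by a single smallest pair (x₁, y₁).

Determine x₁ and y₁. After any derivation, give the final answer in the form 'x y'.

√132 → a₀=11, period (2,22); ℓ=2 even so k=1
a_0=11:  p_0=11·1+0=11,  q_0=11·0+1=1
a_1=2:  p_1=2·11+1=23,  q_1=2·1+0=2
→ (23, 2).  Check: 23²=529, 132·2²=528, difference 1.

23 2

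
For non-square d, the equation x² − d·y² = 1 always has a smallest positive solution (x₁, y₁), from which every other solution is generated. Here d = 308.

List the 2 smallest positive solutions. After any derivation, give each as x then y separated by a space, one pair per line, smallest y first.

351 20
246401 14040

[17; 1,1,4,1,1,34] for √308; ℓ=6 ⇒ convergent index 5
a_0=17:  p_0=17·1+0=17,  q_0=17·0+1=1
a_1=1:  p_1=1·17+1=18,  q_1=1·1+0=1
…
a_3=4:  p_3=4·35+18=158,  q_3=4·2+1=9
a_4=1:  p_4=1·158+35=193,  q_4=1·9+2=11
a_5=1:  p_5=1·193+158=351,  q_5=1·11+9=20
(x₁, y₁) = (351, 20);  351² − 308·20² = 1 ✓
(351+20√308)^2 = 246401 + 14040√308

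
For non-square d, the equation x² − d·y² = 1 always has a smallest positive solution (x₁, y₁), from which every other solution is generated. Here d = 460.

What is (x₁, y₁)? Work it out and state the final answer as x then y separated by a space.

[21; 2,4,3,1,2,10,2,1,3,4,2,42] for √460; ℓ=12 ⇒ convergent index 11
a_0=21:  p_0=21·1+0=21,  q_0=21·0+1=1
a_1=2:  p_1=2·21+1=43,  q_1=2·1+0=2
a_2=4:  p_2=4·43+21=193,  q_2=4·2+1=9
a_3=3:  p_3=3·193+43=622,  q_3=3·9+2=29
…
a_5=2:  p_5=2·815+622=2252,  q_5=2·38+29=105
…
a_7=2:  p_7=2·23335+2252=48922,  q_7=2·1088+105=2281
…
a_9=3:  p_9=3·72257+48922=265693,  q_9=3·3369+2281=12388
a_10=4:  p_10=4·265693+72257=1135029,  q_10=4·12388+3369=52921
a_11=2:  p_11=2·1135029+265693=2535751,  q_11=2·52921+12388=118230
(x₁, y₁) = (2535751, 118230);  2535751² − 460·118230² = 1 ✓

2535751 118230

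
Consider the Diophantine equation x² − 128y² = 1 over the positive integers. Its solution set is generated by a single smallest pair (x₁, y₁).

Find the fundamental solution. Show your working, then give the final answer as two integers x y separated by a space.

[11; 3,5,3,22] for √128; ℓ=4 ⇒ convergent index 3
a_0=11:  p_0=11·1+0=11,  q_0=11·0+1=1
…
a_2=5:  p_2=5·34+11=181,  q_2=5·3+1=16
a_3=3:  p_3=3·181+34=577,  q_3=3·16+3=51
(x₁, y₁) = (577, 51);  577² − 128·51² = 1 ✓

577 51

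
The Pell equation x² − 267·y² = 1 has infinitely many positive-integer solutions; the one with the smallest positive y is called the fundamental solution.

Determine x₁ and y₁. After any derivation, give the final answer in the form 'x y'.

[16; 2,1,15,1,2,32] for √267; ℓ=6 ⇒ convergent index 5
step 0: (16, 1)  from 16·(1,0) + (0,1)
step 1: (33, 2)  from 2·(16,1) + (1,0)
step 2: (49, 3)  from 1·(33,2) + (16,1)
…
step 4: (817, 50)  from 1·(768,47) + (49,3)
step 5: (2402, 147)  from 2·(817,50) + (768,47)
fundamental: x₁=2402, y₁=147  (since 5769604 − 267·21609 = 1)

2402 147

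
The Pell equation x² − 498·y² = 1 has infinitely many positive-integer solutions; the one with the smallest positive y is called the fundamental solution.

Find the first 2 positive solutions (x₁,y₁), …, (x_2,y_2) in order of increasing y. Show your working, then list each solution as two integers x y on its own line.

d=498: √d = [22; 3,6,22,6,3,44] (ℓ=6, even), read p_5/q_5
k=0  a_k=22  p_k/q_k = 22/1
k=1  a_k=3  p_k/q_k = 67/3
…
k=4  a_k=6  p_k/q_k = 56794/2545
k=5  a_k=3  p_k/q_k = 179777/8056
fundamental: x₁=179777, y₁=8056  (since 32319769729 − 498·64899136 = 1)
(x_2, y_2) = (179777·179777 + 498·8056·8056, 179777·8056 + 8056·179777) = (64639539457, 2896567024)

179777 8056
64639539457 2896567024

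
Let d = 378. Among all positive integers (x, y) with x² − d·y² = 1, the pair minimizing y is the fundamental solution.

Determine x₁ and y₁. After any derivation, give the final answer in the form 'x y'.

8749 450

d=378: √d = [19; 2,3,1,4,1,3,2,38] (ℓ=8, even), read p_7/q_7
a_0=19:  p_0=19·1+0=19,  q_0=19·0+1=1
…
a_4=4:  p_4=4·175+136=836,  q_4=4·9+7=43
…
a_6=3:  p_6=3·1011+836=3869,  q_6=3·52+43=199
a_7=2:  p_7=2·3869+1011=8749,  q_7=2·199+52=450
fundamental: x₁=8749, y₁=450  (since 76545001 − 378·202500 = 1)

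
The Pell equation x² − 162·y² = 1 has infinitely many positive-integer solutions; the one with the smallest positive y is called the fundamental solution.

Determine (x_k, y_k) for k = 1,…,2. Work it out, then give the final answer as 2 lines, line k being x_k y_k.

19601 1540
768398401 60371080

[12; 1,2,1,2,12,2,1,2,1,24] for √162; ℓ=10 ⇒ convergent index 9
step 0: (12, 1)  from 12·(1,0) + (0,1)
step 1: (13, 1)  from 1·(12,1) + (1,0)
step 2: (38, 3)  from 2·(13,1) + (12,1)
…
step 4: (140, 11)  from 2·(51,4) + (38,3)
step 5: (1731, 136)  from 12·(140,11) + (51,4)
step 6: (3602, 283)  from 2·(1731,136) + (140,11)
…
step 8: (14268, 1121)  from 2·(5333,419) + (3602,283)
step 9: (19601, 1540)  from 1·(14268,1121) + (5333,419)
fundamental: x₁=19601, y₁=1540  (since 384199201 − 162·2371600 = 1)
n=2: (19601,1540)∘(19601,1540) = (19601·19601+162·1540·1540, 19601·1540+1540·19601) = (768398401,60371080)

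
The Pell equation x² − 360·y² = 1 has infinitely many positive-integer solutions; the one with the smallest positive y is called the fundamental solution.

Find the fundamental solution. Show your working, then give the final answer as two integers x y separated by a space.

19 1

√360 → a₀=18, period (1,36); ℓ=2 even so k=1
step 0: (18, 1)  from 18·(1,0) + (0,1)
step 1: (19, 1)  from 1·(18,1) + (1,0)
→ (19, 1).  Check: 19²=361, 360·1²=360, difference 1.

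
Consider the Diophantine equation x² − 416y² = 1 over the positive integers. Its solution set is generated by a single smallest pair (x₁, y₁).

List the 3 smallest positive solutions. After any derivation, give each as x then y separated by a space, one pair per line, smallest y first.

5201 255
54100801 2652510
562756526801 27591408765

d=416: √d = [20; 2,1,1,9,1,1,2,40] (ℓ=8, even), read p_7/q_7
k=0  a_k=20  p_k/q_k = 20/1
…
k=6  a_k=1  p_k/q_k = 2060/101
k=7  a_k=2  p_k/q_k = 5201/255
→ (5201, 255).  Check: 5201²=27050401, 416·255²=27050400, difference 1.
n=2: (5201,255)∘(5201,255) = (5201·5201+416·255·255, 5201·255+255·5201) = (54100801,2652510)
n=3: (54100801,2652510)∘(5201,255) = (5201·54100801+416·255·2652510, 5201·2652510+255·54100801) = (562756526801,27591408765)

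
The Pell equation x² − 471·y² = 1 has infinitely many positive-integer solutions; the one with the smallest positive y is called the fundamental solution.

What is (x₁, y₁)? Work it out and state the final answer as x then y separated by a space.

7838695 361188

[21; 1,2,2,1,3,…,2,1,42] for √471; ℓ=14 ⇒ convergent index 13
a_0=21:  p_0=21·1+0=21,  q_0=21·0+1=1
a_1=1:  p_1=1·21+1=22,  q_1=1·1+0=1
…
a_8=4:  p_8=4·48809+3429=198665,  q_8=4·2249+158=9154
…
a_11=2:  p_11=2·843469+644804=2331742,  q_11=2·38865+29711=107441
a_12=2:  p_12=2·2331742+843469=5506953,  q_12=2·107441+38865=253747
a_13=1:  p_13=1·5506953+2331742=7838695,  q_13=1·253747+107441=361188
→ (7838695, 361188).  Check: 7838695²=61445139303025, 471·361188²=61445139303024, difference 1.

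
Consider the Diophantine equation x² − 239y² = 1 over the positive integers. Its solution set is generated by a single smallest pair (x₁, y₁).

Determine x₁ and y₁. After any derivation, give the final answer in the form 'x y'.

6195120 400729

[15; 2,5,1,2,4,15,4,2,1,5,2,30] for √239; ℓ=12 ⇒ convergent index 11
i=0: a=15 ⇒ p=15, q=1
i=1: a=2 ⇒ p=31, q=2
i=2: a=5 ⇒ p=170, q=11
i=3: a=1 ⇒ p=201, q=13
i=4: a=2 ⇒ p=572, q=37
…
i=7: a=4 ⇒ p=154117, q=9969
i=8: a=2 ⇒ p=346141, q=22390
…
i=10: a=5 ⇒ p=2847431, q=184185
i=11: a=2 ⇒ p=6195120, q=400729
→ (6195120, 400729).  Check: 6195120²=38379511814400, 239·400729²=38379511814399, difference 1.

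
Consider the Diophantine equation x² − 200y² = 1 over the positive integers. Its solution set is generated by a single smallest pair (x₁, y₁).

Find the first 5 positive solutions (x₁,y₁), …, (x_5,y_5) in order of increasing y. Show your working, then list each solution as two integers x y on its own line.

[14; 7,28] for √200; ℓ=2 ⇒ convergent index 1
a_0=14:  p_0=14·1+0=14,  q_0=14·0+1=1
a_1=7:  p_1=7·14+1=99,  q_1=7·1+0=7
→ (99, 7).  Check: 99²=9801, 200·7²=9800, difference 1.
k=2:  x_2 = 99·99+200·7·7 = 19601,  y_2 = 99·7+7·99 = 1386
k=3:  x_3 = 99·19601+200·7·1386 = 3880899,  y_3 = 99·1386+7·19601 = 274421
k=4:  x_4 = 99·3880899+200·7·274421 = 768398401,  y_4 = 99·274421+7·3880899 = 54333972
k=5:  x_5 = 99·768398401+200·7·54333972 = 152139002499,  y_5 = 99·54333972+7·768398401 = 10757852035

99 7
19601 1386
3880899 274421
768398401 54333972
152139002499 10757852035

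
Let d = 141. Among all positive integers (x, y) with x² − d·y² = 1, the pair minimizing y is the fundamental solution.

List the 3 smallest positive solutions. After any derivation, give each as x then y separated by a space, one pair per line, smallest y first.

√141 = [11; 1,6,1,22, …], period ℓ=4 (even) → k=3
step 0: (11, 1)  from 11·(1,0) + (0,1)
…
step 2: (83, 7)  from 6·(12,1) + (11,1)
step 3: (95, 8)  from 1·(83,7) + (12,1)
(x₁, y₁) = (95, 8);  95² − 141·8² = 1 ✓
n=2: (95,8)∘(95,8) = (95·95+141·8·8, 95·8+8·95) = (18049,1520)
n=3: (18049,1520)∘(95,8) = (95·18049+141·8·1520, 95·1520+8·18049) = (3429215,288792)

95 8
18049 1520
3429215 288792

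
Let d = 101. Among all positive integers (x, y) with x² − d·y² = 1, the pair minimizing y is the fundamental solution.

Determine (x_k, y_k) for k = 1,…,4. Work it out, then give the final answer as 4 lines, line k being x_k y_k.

201 20
80801 8040
32481801 3232060
13057603201 1299280080

[10; 20] for √101; ℓ=1 ⇒ convergent index 1
i=0: a=10 ⇒ p=10, q=1
i=1: a=20 ⇒ p=201, q=20
→ (201, 20).  Check: 201²=40401, 101·20²=40400, difference 1.
(201+20√101)^2 = 80801 + 8040√101
(201+20√101)^3 = 32481801 + 3232060√101
(201+20√101)^4 = 13057603201 + 1299280080√101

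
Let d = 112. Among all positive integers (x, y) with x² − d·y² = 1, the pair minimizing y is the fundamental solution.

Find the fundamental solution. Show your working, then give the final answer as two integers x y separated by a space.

d=112: √d = [10; 1,1,2,1,1,20] (ℓ=6, even), read p_5/q_5
k=0  a_k=10  p_k/q_k = 10/1
…
k=4  a_k=1  p_k/q_k = 74/7
k=5  a_k=1  p_k/q_k = 127/12
→ (127, 12).  Check: 127²=16129, 112·12²=16128, difference 1.

127 12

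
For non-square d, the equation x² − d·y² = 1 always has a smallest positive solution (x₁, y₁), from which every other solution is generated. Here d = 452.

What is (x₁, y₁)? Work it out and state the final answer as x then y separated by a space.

d=452: √d = [21; 3,1,5,3,10,3,5,1,3,42] (ℓ=10, even), read p_9/q_9
a_0=21:  p_0=21·1+0=21,  q_0=21·0+1=1
a_1=3:  p_1=3·21+1=64,  q_1=3·1+0=3
a_2=1:  p_2=1·64+21=85,  q_2=1·3+1=4
a_3=5:  p_3=5·85+64=489,  q_3=5·4+3=23
a_4=3:  p_4=3·489+85=1552,  q_4=3·23+4=73
a_5=10:  p_5=10·1552+489=16009,  q_5=10·73+23=753
a_6=3:  p_6=3·16009+1552=49579,  q_6=3·753+73=2332
a_7=5:  p_7=5·49579+16009=263904,  q_7=5·2332+753=12413
a_8=1:  p_8=1·263904+49579=313483,  q_8=1·12413+2332=14745
a_9=3:  p_9=3·313483+263904=1204353,  q_9=3·14745+12413=56648
→ (1204353, 56648).  Check: 1204353²=1450466148609, 452·56648²=1450466148608, difference 1.

1204353 56648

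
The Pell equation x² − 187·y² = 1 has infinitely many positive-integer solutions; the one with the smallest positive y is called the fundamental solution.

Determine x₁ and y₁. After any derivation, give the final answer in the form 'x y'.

d=187: √d = [13; 1,2,13,2,1,26] (ℓ=6, even), read p_5/q_5
k=0  a_k=13  p_k/q_k = 13/1
k=1  a_k=1  p_k/q_k = 14/1
k=2  a_k=2  p_k/q_k = 41/3
k=3  a_k=13  p_k/q_k = 547/40
k=4  a_k=2  p_k/q_k = 1135/83
k=5  a_k=1  p_k/q_k = 1682/123
→ (1682, 123).  Check: 1682²=2829124, 187·123²=2829123, difference 1.

1682 123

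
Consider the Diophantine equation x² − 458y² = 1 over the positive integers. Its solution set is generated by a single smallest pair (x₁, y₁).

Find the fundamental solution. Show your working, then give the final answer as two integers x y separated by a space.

22899 1070

√458 = [21; 2,2,42, …], period ℓ=3 (odd) → k=5
i=0: a=21 ⇒ p=21, q=1
…
i=2: a=2 ⇒ p=107, q=5
i=3: a=42 ⇒ p=4537, q=212
i=4: a=2 ⇒ p=9181, q=429
i=5: a=2 ⇒ p=22899, q=1070
(x₁, y₁) = (22899, 1070);  22899² − 458·1070² = 1 ✓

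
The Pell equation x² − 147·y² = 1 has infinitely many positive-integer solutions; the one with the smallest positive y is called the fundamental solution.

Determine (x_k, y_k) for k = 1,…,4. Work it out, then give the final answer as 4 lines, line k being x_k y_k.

97 8
18817 1552
3650401 301080
708158977 58407968

√147 = [12; 8,24, …], period ℓ=2 (even) → k=1
i=0: a=12 ⇒ p=12, q=1
i=1: a=8 ⇒ p=97, q=8
(x₁, y₁) = (97, 8);  97² − 147·8² = 1 ✓
n=2: (97,8)∘(97,8) = (97·97+147·8·8, 97·8+8·97) = (18817,1552)
n=3: (18817,1552)∘(97,8) = (97·18817+147·8·1552, 97·1552+8·18817) = (3650401,301080)
n=4: (3650401,301080)∘(97,8) = (97·3650401+147·8·301080, 97·301080+8·3650401) = (708158977,58407968)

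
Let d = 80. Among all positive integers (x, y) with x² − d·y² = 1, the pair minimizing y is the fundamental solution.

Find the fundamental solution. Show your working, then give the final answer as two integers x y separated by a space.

[8; 1,16] for √80; ℓ=2 ⇒ convergent index 1
i=0: a=8 ⇒ p=8, q=1
i=1: a=1 ⇒ p=9, q=1
fundamental: x₁=9, y₁=1  (since 81 − 80·1 = 1)

9 1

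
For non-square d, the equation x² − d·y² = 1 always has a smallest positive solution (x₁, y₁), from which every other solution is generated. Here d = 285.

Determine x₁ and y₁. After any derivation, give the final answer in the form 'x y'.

2431 144

√285 = [16; 1,7,2,7,1,32, …], period ℓ=6 (even) → k=5
k=0  a_k=16  p_k/q_k = 16/1
…
k=2  a_k=7  p_k/q_k = 135/8
…
k=4  a_k=7  p_k/q_k = 2144/127
k=5  a_k=1  p_k/q_k = 2431/144
→ (2431, 144).  Check: 2431²=5909761, 285·144²=5909760, difference 1.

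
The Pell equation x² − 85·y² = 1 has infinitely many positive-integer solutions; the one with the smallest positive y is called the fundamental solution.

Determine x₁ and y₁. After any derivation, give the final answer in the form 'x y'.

285769 30996

√85 → a₀=9, period (4,1,1,4,18); ℓ=5 odd so k=9
i=0: a=9 ⇒ p=9, q=1
i=1: a=4 ⇒ p=37, q=4
i=2: a=1 ⇒ p=46, q=5
…
i=4: a=4 ⇒ p=378, q=41
…
i=6: a=4 ⇒ p=27926, q=3029
i=7: a=1 ⇒ p=34813, q=3776
i=8: a=1 ⇒ p=62739, q=6805
i=9: a=4 ⇒ p=285769, q=30996
fundamental: x₁=285769, y₁=30996  (since 81663921361 − 85·960752016 = 1)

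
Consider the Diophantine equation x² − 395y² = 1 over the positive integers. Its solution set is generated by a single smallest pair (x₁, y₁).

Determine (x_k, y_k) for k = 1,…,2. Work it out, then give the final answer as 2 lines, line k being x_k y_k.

159 8
50561 2544

√395 = [19; 1,6,1,38, …], period ℓ=4 (even) → k=3
k=0  a_k=19  p_k/q_k = 19/1
…
k=2  a_k=6  p_k/q_k = 139/7
k=3  a_k=1  p_k/q_k = 159/8
fundamental: x₁=159, y₁=8  (since 25281 − 395·64 = 1)
n=2: (159,8)∘(159,8) = (159·159+395·8·8, 159·8+8·159) = (50561,2544)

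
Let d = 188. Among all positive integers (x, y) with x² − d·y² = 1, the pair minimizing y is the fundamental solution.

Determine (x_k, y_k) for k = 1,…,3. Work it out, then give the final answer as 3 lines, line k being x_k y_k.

4607 336
42448897 3095904
391124132351 28525659120

[13; 1,2,2,6,2,2,1,26] for √188; ℓ=8 ⇒ convergent index 7
step 0: (13, 1)  from 13·(1,0) + (0,1)
step 1: (14, 1)  from 1·(13,1) + (1,0)
step 2: (41, 3)  from 2·(14,1) + (13,1)
…
step 6: (3277, 239)  from 2·(1330,97) + (617,45)
step 7: (4607, 336)  from 1·(3277,239) + (1330,97)
(x₁, y₁) = (4607, 336);  4607² − 188·336² = 1 ✓
k=2:  x_2 = 4607·4607+188·336·336 = 42448897,  y_2 = 4607·336+336·4607 = 3095904
k=3:  x_3 = 4607·42448897+188·336·3095904 = 391124132351,  y_3 = 4607·3095904+336·42448897 = 28525659120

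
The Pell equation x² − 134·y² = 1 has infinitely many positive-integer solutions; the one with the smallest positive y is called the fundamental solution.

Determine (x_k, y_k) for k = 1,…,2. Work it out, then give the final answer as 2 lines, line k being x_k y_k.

145925 12606
42588211249 3679061100

d=134: √d = [11; 1,1,2,1,3,…,1,1,22] (ℓ=14, even), read p_13/q_13
step 0: (11, 1)  from 11·(1,0) + (0,1)
step 1: (12, 1)  from 1·(11,1) + (1,0)
step 2: (23, 2)  from 1·(12,1) + (11,1)
…
step 5: (301, 26)  from 3·(81,7) + (58,5)
step 6: (382, 33)  from 1·(301,26) + (81,7)
…
step 9: (17630, 1523)  from 3·(4503,389) + (4121,356)
…
step 11: (61896, 5347)  from 2·(22133,1912) + (17630,1523)
step 12: (84029, 7259)  from 1·(61896,5347) + (22133,1912)
step 13: (145925, 12606)  from 1·(84029,7259) + (61896,5347)
(x₁, y₁) = (145925, 12606);  145925² − 134·12606² = 1 ✓
(145925+12606√134)^2 = 42588211249 + 3679061100√134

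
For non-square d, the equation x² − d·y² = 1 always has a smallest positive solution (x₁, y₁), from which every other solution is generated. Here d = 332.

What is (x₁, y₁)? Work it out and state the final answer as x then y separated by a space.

√332 = [18; 4,1,1,8,1,1,4,36, …], period ℓ=8 (even) → k=7
a_0=18:  p_0=18·1+0=18,  q_0=18·0+1=1
…
a_2=1:  p_2=1·73+18=91,  q_2=1·4+1=5
a_3=1:  p_3=1·91+73=164,  q_3=1·5+4=9
…
a_5=1:  p_5=1·1403+164=1567,  q_5=1·77+9=86
a_6=1:  p_6=1·1567+1403=2970,  q_6=1·86+77=163
a_7=4:  p_7=4·2970+1567=13447,  q_7=4·163+86=738
(x₁, y₁) = (13447, 738);  13447² − 332·738² = 1 ✓

13447 738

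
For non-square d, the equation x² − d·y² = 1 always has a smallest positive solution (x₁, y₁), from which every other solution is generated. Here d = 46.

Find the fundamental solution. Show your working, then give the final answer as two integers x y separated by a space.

24335 3588

d=46: √d = [6; 1,3,1,1,2,6,2,1,1,3,1,12] (ℓ=12, even), read p_11/q_11
i=0: a=6 ⇒ p=6, q=1
i=1: a=1 ⇒ p=7, q=1
i=2: a=3 ⇒ p=27, q=4
i=3: a=1 ⇒ p=34, q=5
…
i=5: a=2 ⇒ p=156, q=23
i=6: a=6 ⇒ p=997, q=147
i=7: a=2 ⇒ p=2150, q=317
…
i=9: a=1 ⇒ p=5297, q=781
i=10: a=3 ⇒ p=19038, q=2807
i=11: a=1 ⇒ p=24335, q=3588
(x₁, y₁) = (24335, 3588);  24335² − 46·3588² = 1 ✓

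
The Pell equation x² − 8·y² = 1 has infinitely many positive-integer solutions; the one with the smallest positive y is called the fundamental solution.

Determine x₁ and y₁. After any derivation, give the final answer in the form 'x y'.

√8 → a₀=2, period (1,4); ℓ=2 even so k=1
i=0: a=2 ⇒ p=2, q=1
i=1: a=1 ⇒ p=3, q=1
fundamental: x₁=3, y₁=1  (since 9 − 8·1 = 1)

3 1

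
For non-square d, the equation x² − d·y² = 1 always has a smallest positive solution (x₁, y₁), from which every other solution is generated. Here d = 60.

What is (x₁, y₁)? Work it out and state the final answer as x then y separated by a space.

d=60: √d = [7; 1,2,1,14] (ℓ=4, even), read p_3/q_3
step 0: (7, 1)  from 7·(1,0) + (0,1)
…
step 2: (23, 3)  from 2·(8,1) + (7,1)
step 3: (31, 4)  from 1·(23,3) + (8,1)
fundamental: x₁=31, y₁=4  (since 961 − 60·16 = 1)

31 4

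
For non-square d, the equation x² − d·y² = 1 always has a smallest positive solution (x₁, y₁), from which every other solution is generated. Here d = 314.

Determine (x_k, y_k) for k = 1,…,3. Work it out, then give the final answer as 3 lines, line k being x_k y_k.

392499 22150
308110930001 17387705700
241866463828532499 13649314199066450

√314 → a₀=17, period (1,2,1,1,2,1,34); ℓ=7 odd so k=13
i=0: a=17 ⇒ p=17, q=1
…
i=3: a=1 ⇒ p=71, q=4
i=4: a=1 ⇒ p=124, q=7
i=5: a=2 ⇒ p=319, q=18
i=6: a=1 ⇒ p=443, q=25
i=7: a=34 ⇒ p=15381, q=868
i=8: a=1 ⇒ p=15824, q=893
…
i=12: a=2 ⇒ p=282617, q=15949
i=13: a=1 ⇒ p=392499, q=22150
→ (392499, 22150).  Check: 392499²=154055465001, 314·22150²=154055465000, difference 1.
(x_2, y_2) = (392499·392499 + 314·22150·22150, 392499·22150 + 22150·392499) = (308110930001, 17387705700)
(x_3, y_3) = (392499·308110930001 + 314·22150·17387705700, 392499·17387705700 + 22150·308110930001) = (241866463828532499, 13649314199066450)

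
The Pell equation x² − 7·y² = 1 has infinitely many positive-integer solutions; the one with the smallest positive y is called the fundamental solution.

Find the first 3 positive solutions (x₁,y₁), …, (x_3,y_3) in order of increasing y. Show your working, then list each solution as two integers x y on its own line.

[2; 1,1,1,4] for √7; ℓ=4 ⇒ convergent index 3
k=0  a_k=2  p_k/q_k = 2/1
k=1  a_k=1  p_k/q_k = 3/1
k=2  a_k=1  p_k/q_k = 5/2
k=3  a_k=1  p_k/q_k = 8/3
(x₁, y₁) = (8, 3);  8² − 7·3² = 1 ✓
k=2:  x_2 = 8·8+7·3·3 = 127,  y_2 = 8·3+3·8 = 48
k=3:  x_3 = 8·127+7·3·48 = 2024,  y_3 = 8·48+3·127 = 765

8 3
127 48
2024 765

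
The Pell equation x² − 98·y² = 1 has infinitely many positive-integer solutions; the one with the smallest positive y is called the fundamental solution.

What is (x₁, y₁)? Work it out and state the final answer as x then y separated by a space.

d=98: √d = [9; 1,8,1,18] (ℓ=4, even), read p_3/q_3
k=0  a_k=9  p_k/q_k = 9/1
…
k=2  a_k=8  p_k/q_k = 89/9
k=3  a_k=1  p_k/q_k = 99/10
fundamental: x₁=99, y₁=10  (since 9801 − 98·100 = 1)

99 10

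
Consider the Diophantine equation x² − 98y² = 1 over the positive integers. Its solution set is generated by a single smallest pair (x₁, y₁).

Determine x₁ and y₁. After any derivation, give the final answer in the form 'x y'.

√98 → a₀=9, period (1,8,1,18); ℓ=4 even so k=3
a_0=9:  p_0=9·1+0=9,  q_0=9·0+1=1
a_1=1:  p_1=1·9+1=10,  q_1=1·1+0=1
a_2=8:  p_2=8·10+9=89,  q_2=8·1+1=9
a_3=1:  p_3=1·89+10=99,  q_3=1·9+1=10
fundamental: x₁=99, y₁=10  (since 9801 − 98·100 = 1)

99 10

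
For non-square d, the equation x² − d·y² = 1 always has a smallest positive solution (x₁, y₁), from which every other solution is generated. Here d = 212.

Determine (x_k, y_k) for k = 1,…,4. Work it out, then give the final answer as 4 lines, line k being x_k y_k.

66249 4550
8777860001 602865900
1163048894346249 79878526013650
154101652394311440001 10583744939153731800

d=212: √d = [14; 1,1,3,1,1,…,1,1,28] (ℓ=14, even), read p_13/q_13
i=0: a=14 ⇒ p=14, q=1
i=1: a=1 ⇒ p=15, q=1
i=2: a=1 ⇒ p=29, q=2
i=3: a=3 ⇒ p=102, q=7
i=4: a=1 ⇒ p=131, q=9
i=5: a=1 ⇒ p=233, q=16
…
i=7: a=6 ⇒ p=2417, q=166
…
i=9: a=1 ⇒ p=5198, q=357
…
i=12: a=1 ⇒ p=37114, q=2549
i=13: a=1 ⇒ p=66249, q=4550
→ (66249, 4550).  Check: 66249²=4388930001, 212·4550²=4388930000, difference 1.
(x_2, y_2) = (66249·66249 + 212·4550·4550, 66249·4550 + 4550·66249) = (8777860001, 602865900)
(x_3, y_3) = (66249·8777860001 + 212·4550·602865900, 66249·602865900 + 4550·8777860001) = (1163048894346249, 79878526013650)
(x_4, y_4) = (66249·1163048894346249 + 212·4550·79878526013650, 66249·79878526013650 + 4550·1163048894346249) = (154101652394311440001, 10583744939153731800)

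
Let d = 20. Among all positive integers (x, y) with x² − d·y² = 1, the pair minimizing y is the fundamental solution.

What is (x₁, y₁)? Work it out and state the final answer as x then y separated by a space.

[4; 2,8] for √20; ℓ=2 ⇒ convergent index 1
step 0: (4, 1)  from 4·(1,0) + (0,1)
step 1: (9, 2)  from 2·(4,1) + (1,0)
→ (9, 2).  Check: 9²=81, 20·2²=80, difference 1.

9 2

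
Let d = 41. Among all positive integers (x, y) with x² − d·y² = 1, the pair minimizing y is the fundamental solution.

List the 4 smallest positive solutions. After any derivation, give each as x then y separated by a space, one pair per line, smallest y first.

2049 320
8396801 1311360
34410088449 5373952960
141012534067201 22022457918720

√41 = [6; 2,2,12, …], period ℓ=3 (odd) → k=5
k=0  a_k=6  p_k/q_k = 6/1
…
k=4  a_k=2  p_k/q_k = 826/129
k=5  a_k=2  p_k/q_k = 2049/320
→ (2049, 320).  Check: 2049²=4198401, 41·320²=4198400, difference 1.
k=2:  x_2 = 2049·2049+41·320·320 = 8396801,  y_2 = 2049·320+320·2049 = 1311360
k=3:  x_3 = 2049·8396801+41·320·1311360 = 34410088449,  y_3 = 2049·1311360+320·8396801 = 5373952960
k=4:  x_4 = 2049·34410088449+41·320·5373952960 = 141012534067201,  y_4 = 2049·5373952960+320·34410088449 = 22022457918720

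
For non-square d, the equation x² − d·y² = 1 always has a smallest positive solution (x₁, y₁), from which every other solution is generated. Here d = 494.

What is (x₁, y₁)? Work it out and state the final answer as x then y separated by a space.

[22; 4,2,2,1,2,1,2,2,4,44] for √494; ℓ=10 ⇒ convergent index 9
i=0: a=22 ⇒ p=22, q=1
i=1: a=4 ⇒ p=89, q=4
i=2: a=2 ⇒ p=200, q=9
…
i=4: a=1 ⇒ p=689, q=31
…
i=7: a=2 ⇒ p=6979, q=314
i=8: a=2 ⇒ p=16514, q=743
i=9: a=4 ⇒ p=73035, q=3286
fundamental: x₁=73035, y₁=3286  (since 5334111225 − 494·10797796 = 1)

73035 3286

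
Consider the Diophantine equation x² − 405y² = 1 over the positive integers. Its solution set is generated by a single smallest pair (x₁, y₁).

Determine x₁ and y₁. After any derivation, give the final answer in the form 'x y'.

161 8

d=405: √d = [20; 8,40] (ℓ=2, even), read p_1/q_1
a_0=20:  p_0=20·1+0=20,  q_0=20·0+1=1
a_1=8:  p_1=8·20+1=161,  q_1=8·1+0=8
→ (161, 8).  Check: 161²=25921, 405·8²=25920, difference 1.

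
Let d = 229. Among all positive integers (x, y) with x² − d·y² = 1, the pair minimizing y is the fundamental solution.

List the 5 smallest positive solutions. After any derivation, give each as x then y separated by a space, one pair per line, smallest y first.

5848201 386460
68402909872801 4520191516920
800067931842043513801 52869977098885735380
9357916158133073035999171201 618388505879356792878585840
109453949267819191656474935990205001 7232920556944267680961578290412300

[15; 7,1,1,7,30] for √229; ℓ=5 ⇒ convergent index 9
i=0: a=15 ⇒ p=15, q=1
…
i=2: a=1 ⇒ p=121, q=8
i=3: a=1 ⇒ p=227, q=15
i=4: a=7 ⇒ p=1710, q=113
i=5: a=30 ⇒ p=51527, q=3405
…
i=7: a=1 ⇒ p=413926, q=27353
i=8: a=1 ⇒ p=776325, q=51301
i=9: a=7 ⇒ p=5848201, q=386460
(x₁, y₁) = (5848201, 386460);  5848201² − 229·386460² = 1 ✓
n=2: (5848201,386460)∘(5848201,386460) = (5848201·5848201+229·386460·386460, 5848201·386460+386460·5848201) = (68402909872801,4520191516920)
n=3: (68402909872801,4520191516920)∘(5848201,386460) = (5848201·68402909872801+229·386460·4520191516920, 5848201·4520191516920+386460·68402909872801) = (800067931842043513801,52869977098885735380)
n=4: (800067931842043513801,52869977098885735380)∘(5848201,386460) = (5848201·800067931842043513801+229·386460·52869977098885735380, 5848201·52869977098885735380+386460·800067931842043513801) = (9357916158133073035999171201,618388505879356792878585840)
n=5: (9357916158133073035999171201,618388505879356792878585840)∘(5848201,386460) = (5848201·9357916158133073035999171201+229·386460·618388505879356792878585840, 5848201·618388505879356792878585840+386460·9357916158133073035999171201) = (109453949267819191656474935990205001,7232920556944267680961578290412300)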